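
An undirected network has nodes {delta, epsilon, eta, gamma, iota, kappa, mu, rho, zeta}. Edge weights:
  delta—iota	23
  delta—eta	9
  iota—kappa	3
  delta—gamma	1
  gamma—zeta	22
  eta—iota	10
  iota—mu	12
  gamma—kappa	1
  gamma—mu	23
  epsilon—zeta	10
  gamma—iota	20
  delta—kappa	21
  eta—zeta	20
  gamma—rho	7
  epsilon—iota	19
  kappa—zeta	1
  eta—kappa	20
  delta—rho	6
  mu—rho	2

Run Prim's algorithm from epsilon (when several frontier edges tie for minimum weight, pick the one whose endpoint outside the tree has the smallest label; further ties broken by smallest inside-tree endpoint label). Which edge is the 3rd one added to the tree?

Prim, starting at epsilon.
Step 1: cheapest edge leaving the tree is epsilon—zeta (10); add zeta.
Step 2: cheapest edge leaving the tree is kappa—zeta (1); add kappa.
Step 3: cheapest edge leaving the tree is gamma—kappa (1); add gamma.
Step 4: cheapest edge leaving the tree is delta—gamma (1); add delta.
Step 5: cheapest edge leaving the tree is iota—kappa (3); add iota.
Step 6: cheapest edge leaving the tree is delta—rho (6); add rho.
Step 7: cheapest edge leaving the tree is mu—rho (2); add mu.
Step 8: cheapest edge leaving the tree is delta—eta (9); add eta.
The 3rd edge added is gamma—kappa.

gamma-kappa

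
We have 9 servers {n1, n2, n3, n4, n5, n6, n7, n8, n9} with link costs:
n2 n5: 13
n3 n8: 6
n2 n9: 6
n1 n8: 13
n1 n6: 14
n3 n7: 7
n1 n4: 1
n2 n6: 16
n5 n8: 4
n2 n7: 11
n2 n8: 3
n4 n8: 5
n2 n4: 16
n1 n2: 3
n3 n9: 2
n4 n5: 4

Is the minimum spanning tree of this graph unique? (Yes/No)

Kruskal: consider edges lightest-first.
n1 n4 (1): add — endpoints in different components.
n3 n9 (2): add — endpoints in different components.
n1 n2 (3): add — endpoints in different components.
n2 n8 (3): add — endpoints in different components.
n4 n5 (4): add — endpoints in different components.
n5 n8 (4): skip — n8 and n5 already connected.
n4 n8 (5): skip — n8 and n4 already connected.
n2 n9 (6): add — endpoints in different components.
n3 n8 (6): skip — n8 and n3 already connected.
n3 n7 (7): add — endpoints in different components.
n2 n7 (11): skip — n2 and n7 already connected.
n1 n8 (13): skip — n1 and n8 already connected.
n2 n5 (13): skip — n2 and n5 already connected.
n1 n6 (14): add — endpoints in different components.
Non-tree edge n5 n8 has weight 4, equal to the heaviest edge on its tree cycle — swapping gives another MST of the same weight. Not unique.

No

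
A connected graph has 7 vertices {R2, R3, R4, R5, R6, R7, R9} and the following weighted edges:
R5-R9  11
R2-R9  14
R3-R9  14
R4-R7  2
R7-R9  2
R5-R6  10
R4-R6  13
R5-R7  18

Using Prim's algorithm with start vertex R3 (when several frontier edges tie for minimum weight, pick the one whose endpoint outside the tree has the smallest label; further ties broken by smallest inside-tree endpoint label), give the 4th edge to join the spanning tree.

R5-R9

Prim's algorithm from R3:
Step 1: cheapest edge leaving the tree is R3-R9 (14); add R9.
Step 2: cheapest edge leaving the tree is R7-R9 (2); add R7.
Step 3: cheapest edge leaving the tree is R4-R7 (2); add R4.
Step 4: cheapest edge leaving the tree is R5-R9 (11); add R5.
Step 5: cheapest edge leaving the tree is R5-R6 (10); add R6.
Step 6: cheapest edge leaving the tree is R2-R9 (14); add R2.
The 4th edge added is R5-R9.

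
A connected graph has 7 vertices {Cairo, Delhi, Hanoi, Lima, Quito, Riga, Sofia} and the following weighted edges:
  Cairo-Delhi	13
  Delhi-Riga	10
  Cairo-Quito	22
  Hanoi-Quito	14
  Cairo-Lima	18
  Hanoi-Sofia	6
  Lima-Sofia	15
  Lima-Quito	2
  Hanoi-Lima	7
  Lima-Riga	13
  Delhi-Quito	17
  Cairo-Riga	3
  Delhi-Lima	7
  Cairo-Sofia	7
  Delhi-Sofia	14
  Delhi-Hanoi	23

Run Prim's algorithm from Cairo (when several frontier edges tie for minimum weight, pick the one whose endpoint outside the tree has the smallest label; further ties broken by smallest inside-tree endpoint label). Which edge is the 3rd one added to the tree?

Hanoi-Sofia

Grow the tree from Cairo using Prim:
Step 1: cheapest edge leaving the tree is Cairo-Riga (3); add Riga.
Step 2: cheapest edge leaving the tree is Cairo-Sofia (7); add Sofia.
Step 3: cheapest edge leaving the tree is Hanoi-Sofia (6); add Hanoi.
Step 4: cheapest edge leaving the tree is Hanoi-Lima (7); add Lima.
Step 5: cheapest edge leaving the tree is Lima-Quito (2); add Quito.
Step 6: cheapest edge leaving the tree is Delhi-Lima (7); add Delhi.
The 3rd edge added is Hanoi-Sofia.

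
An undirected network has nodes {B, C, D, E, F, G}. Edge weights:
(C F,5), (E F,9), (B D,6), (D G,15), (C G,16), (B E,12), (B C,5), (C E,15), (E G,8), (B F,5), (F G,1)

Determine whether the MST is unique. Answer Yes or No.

No

Kruskal's algorithm — process edges by increasing weight (ties by edge label):
F G (1): add — endpoints in different components.
B C (5): add — endpoints in different components.
B F (5): add — endpoints in different components.
C F (5): skip — C and F already connected.
B D (6): add — endpoints in different components.
E G (8): add — endpoints in different components.
Non-tree edge C F has weight 5, equal to the heaviest edge on its tree cycle — swapping gives another MST of the same weight. Not unique.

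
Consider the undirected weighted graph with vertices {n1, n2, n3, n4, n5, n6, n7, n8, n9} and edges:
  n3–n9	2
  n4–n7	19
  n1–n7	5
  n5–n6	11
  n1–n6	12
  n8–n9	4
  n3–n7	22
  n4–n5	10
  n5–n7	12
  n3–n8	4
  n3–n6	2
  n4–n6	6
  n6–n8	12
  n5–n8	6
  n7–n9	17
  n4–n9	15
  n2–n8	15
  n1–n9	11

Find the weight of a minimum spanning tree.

Grow the tree from n6 using Prim:
Step 1: cheapest edge leaving the tree is n3–n6 (2); add n3.
Step 2: cheapest edge leaving the tree is n3–n9 (2); add n9.
Step 3: cheapest edge leaving the tree is n3–n8 (4); add n8.
Step 4: cheapest edge leaving the tree is n4–n6 (6); add n4.
Step 5: cheapest edge leaving the tree is n5–n8 (6); add n5.
Step 6: cheapest edge leaving the tree is n1–n9 (11); add n1.
Step 7: cheapest edge leaving the tree is n1–n7 (5); add n7.
Step 8: cheapest edge leaving the tree is n2–n8 (15); add n2.
MST edges: n3–n6, n3–n9, n3–n8, n4–n6, n5–n8, n1–n9, n1–n7, n2–n8; total weight 2+2+4+6+6+11+5+15 = 51.

51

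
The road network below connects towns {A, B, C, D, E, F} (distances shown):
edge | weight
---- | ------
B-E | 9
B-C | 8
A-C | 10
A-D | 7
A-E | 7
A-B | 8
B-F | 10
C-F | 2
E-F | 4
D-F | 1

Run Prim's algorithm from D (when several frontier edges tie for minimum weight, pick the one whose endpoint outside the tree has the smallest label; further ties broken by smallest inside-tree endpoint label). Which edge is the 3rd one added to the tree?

Prim's algorithm from D:
Step 1: frontier [D-F 1, A-D 7] → take D-F (1); add F.
Step 2: frontier [A-D 7, C-F 2, E-F 4, B-F 10] → take C-F (2); add C.
Step 3: frontier [B-C 8, A-C 10, A-D 7, E-F 4, B-F 10] → take E-F (4); add E.
Step 4: frontier [B-C 8, A-C 10, A-D 7, A-E 7, B-E 9, B-F 10] → take A-D (7); add A.
Step 5: frontier [A-B 8, B-C 8, B-E 9, B-F 10] → take A-B (8); add B.
The 3rd edge added is E-F.

E-F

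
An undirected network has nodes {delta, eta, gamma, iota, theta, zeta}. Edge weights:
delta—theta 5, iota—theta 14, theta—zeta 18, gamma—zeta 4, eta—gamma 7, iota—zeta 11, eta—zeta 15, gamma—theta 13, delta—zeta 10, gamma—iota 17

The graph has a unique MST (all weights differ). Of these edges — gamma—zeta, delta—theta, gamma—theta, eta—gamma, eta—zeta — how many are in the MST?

3

Kruskal: consider edges lightest-first.
gamma—zeta (4): add — endpoints in different components.
delta—theta (5): add — endpoints in different components.
eta—gamma (7): add — endpoints in different components.
delta—zeta (10): add — endpoints in different components.
iota—zeta (11): add — endpoints in different components.
MST edge set: {gamma—zeta, delta—theta, eta—gamma, delta—zeta, iota—zeta}.
Of the listed edges, {gamma—zeta, delta—theta, eta—gamma} are in the MST → 3.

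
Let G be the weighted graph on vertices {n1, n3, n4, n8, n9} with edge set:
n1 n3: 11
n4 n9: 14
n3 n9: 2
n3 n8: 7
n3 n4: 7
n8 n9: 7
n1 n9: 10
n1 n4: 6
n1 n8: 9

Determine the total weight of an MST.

Kruskal's algorithm — process edges by increasing weight (ties by edge label):
n3 n9 (2): add. Components now {n8} {n1} {n3,n9} {n4}
n1 n4 (6): add. Components now {n8} {n1,n4} {n3,n9}
n3 n4 (7): add. Components now {n8} {n1,n3,n4,n9}
n3 n8 (7): add. Components now {n1,n3,n4,n8,n9}
MST edges: n3 n9, n1 n4, n3 n4, n3 n8; total weight 2+6+7+7 = 22.

22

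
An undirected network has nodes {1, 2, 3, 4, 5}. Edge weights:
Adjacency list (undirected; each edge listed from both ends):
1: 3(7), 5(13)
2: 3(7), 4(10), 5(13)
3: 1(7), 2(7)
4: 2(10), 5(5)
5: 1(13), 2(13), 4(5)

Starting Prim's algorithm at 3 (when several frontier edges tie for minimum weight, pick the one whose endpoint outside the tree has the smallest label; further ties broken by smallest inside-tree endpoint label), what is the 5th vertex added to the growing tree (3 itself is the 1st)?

Prim, starting at 3.
Step 1: cheapest edge leaving the tree is 1 3 (7); add 1.
Step 2: cheapest edge leaving the tree is 2 3 (7); add 2.
Step 3: cheapest edge leaving the tree is 2 4 (10); add 4.
Step 4: cheapest edge leaving the tree is 4 5 (5); add 5.
Vertex order: 3, 1, 2, 4, 5. The 5th vertex is 5.

5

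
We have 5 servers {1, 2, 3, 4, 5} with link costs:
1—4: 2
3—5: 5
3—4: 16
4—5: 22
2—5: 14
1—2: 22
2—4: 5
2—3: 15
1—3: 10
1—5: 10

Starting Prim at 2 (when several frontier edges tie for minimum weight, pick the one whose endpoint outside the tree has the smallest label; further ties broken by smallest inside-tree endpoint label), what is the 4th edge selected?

Prim's algorithm from 2:
Step 1: cheapest edge leaving the tree is 2—4 (5); add 4.
Step 2: cheapest edge leaving the tree is 1—4 (2); add 1.
Step 3: cheapest edge leaving the tree is 1—3 (10); add 3.
Step 4: cheapest edge leaving the tree is 3—5 (5); add 5.
The 4th edge added is 3—5.

3-5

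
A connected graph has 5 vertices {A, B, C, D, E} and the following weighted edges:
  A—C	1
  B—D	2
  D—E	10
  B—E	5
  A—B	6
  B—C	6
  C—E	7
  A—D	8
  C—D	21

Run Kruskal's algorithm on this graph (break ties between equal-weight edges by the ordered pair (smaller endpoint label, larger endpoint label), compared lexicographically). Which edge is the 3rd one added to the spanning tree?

B-E

Kruskal's algorithm — process edges by increasing weight (ties by edge label):
A—C (1): add. Components now {A,C} {B} {D} {E}
B—D (2): add. Components now {A,C} {B,D} {E}
B—E (5): add. Components now {A,C} {B,D,E}
A—B (6): add. Components now {A,B,C,D,E}
The 3rd edge added is B—E.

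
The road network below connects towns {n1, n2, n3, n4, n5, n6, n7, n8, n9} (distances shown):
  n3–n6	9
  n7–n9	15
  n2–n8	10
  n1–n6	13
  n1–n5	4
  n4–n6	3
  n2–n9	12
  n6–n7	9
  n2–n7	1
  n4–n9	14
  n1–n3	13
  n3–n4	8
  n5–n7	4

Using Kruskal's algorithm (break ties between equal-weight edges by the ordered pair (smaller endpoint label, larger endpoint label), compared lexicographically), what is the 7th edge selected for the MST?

n2-n8

Kruskal's algorithm — process edges by increasing weight (ties by edge label):
n2–n7 (1): add — endpoints in different components.
n4–n6 (3): add — endpoints in different components.
n1–n5 (4): add — endpoints in different components.
n5–n7 (4): add — endpoints in different components.
n3–n4 (8): add — endpoints in different components.
n3–n6 (9): skip — n6 and n3 already connected.
n6–n7 (9): add — endpoints in different components.
n2–n8 (10): add — endpoints in different components.
n2–n9 (12): add — endpoints in different components.
The 7th edge added is n2–n8.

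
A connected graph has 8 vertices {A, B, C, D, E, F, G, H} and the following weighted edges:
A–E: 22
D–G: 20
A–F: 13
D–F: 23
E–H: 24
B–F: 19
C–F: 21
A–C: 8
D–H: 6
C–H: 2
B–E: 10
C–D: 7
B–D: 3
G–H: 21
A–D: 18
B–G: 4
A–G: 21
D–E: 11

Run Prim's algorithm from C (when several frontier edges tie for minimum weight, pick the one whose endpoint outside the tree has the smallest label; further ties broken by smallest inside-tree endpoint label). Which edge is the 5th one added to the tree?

Prim, starting at C.
Step 1: cheapest edge leaving the tree is C–H (2); add H.
Step 2: cheapest edge leaving the tree is D–H (6); add D.
Step 3: cheapest edge leaving the tree is B–D (3); add B.
Step 4: cheapest edge leaving the tree is B–G (4); add G.
Step 5: cheapest edge leaving the tree is A–C (8); add A.
Step 6: cheapest edge leaving the tree is B–E (10); add E.
Step 7: cheapest edge leaving the tree is A–F (13); add F.
The 5th edge added is A–C.

A-C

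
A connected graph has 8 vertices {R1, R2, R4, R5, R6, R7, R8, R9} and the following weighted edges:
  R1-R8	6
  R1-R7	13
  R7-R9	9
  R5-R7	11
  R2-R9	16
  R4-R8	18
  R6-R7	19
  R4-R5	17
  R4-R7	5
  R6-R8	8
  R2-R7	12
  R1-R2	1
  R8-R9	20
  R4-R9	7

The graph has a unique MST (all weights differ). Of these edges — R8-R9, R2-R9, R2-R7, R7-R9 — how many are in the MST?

1

Kruskal: consider edges lightest-first.
R1-R2 (1): add — endpoints in different components.
R4-R7 (5): add — endpoints in different components.
R1-R8 (6): add — endpoints in different components.
R4-R9 (7): add — endpoints in different components.
R6-R8 (8): add — endpoints in different components.
R7-R9 (9): skip — R9 and R7 already connected.
R5-R7 (11): add — endpoints in different components.
R2-R7 (12): add — endpoints in different components.
MST edge set: {R1-R2, R4-R7, R1-R8, R4-R9, R6-R8, R5-R7, R2-R7}.
Of the listed edges, {R2-R7} are in the MST → 1.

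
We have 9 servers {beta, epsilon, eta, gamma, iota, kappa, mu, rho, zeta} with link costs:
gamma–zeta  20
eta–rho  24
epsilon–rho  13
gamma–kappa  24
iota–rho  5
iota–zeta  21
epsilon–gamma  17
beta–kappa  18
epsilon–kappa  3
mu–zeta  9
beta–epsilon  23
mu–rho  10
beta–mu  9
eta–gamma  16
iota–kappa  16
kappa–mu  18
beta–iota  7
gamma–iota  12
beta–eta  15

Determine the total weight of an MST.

73

Kruskal's algorithm — process edges by increasing weight (ties by edge label):
epsilon–kappa (3): add — endpoints in different components.
iota–rho (5): add — endpoints in different components.
beta–iota (7): add — endpoints in different components.
beta–mu (9): add — endpoints in different components.
mu–zeta (9): add — endpoints in different components.
mu–rho (10): skip — mu and rho already connected.
gamma–iota (12): add — endpoints in different components.
epsilon–rho (13): add — endpoints in different components.
beta–eta (15): add — endpoints in different components.
MST edges: epsilon–kappa, iota–rho, beta–iota, beta–mu, mu–zeta, gamma–iota, epsilon–rho, beta–eta; total weight 3+5+7+9+9+12+13+15 = 73.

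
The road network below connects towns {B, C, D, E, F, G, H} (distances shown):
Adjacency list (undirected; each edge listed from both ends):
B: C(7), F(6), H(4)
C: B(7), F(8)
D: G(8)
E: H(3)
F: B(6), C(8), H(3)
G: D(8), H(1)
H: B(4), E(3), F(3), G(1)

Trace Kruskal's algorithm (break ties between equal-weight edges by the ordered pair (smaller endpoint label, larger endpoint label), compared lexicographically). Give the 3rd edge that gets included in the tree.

Sort edges by weight, then run Kruskal:
G-H (1): add — endpoints in different components.
E-H (3): add — endpoints in different components.
F-H (3): add — endpoints in different components.
B-H (4): add — endpoints in different components.
B-F (6): skip — B and F already connected.
B-C (7): add — endpoints in different components.
C-F (8): skip — C and F already connected.
D-G (8): add — endpoints in different components.
The 3rd edge added is F-H.

F-H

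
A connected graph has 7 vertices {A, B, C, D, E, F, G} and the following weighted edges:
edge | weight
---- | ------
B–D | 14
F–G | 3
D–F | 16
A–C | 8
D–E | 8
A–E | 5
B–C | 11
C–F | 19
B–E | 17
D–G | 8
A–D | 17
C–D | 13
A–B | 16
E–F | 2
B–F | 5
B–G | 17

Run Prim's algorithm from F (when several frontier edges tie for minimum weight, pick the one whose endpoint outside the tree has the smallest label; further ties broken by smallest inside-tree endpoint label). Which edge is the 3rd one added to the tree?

A-E

Grow the tree from F using Prim:
Step 1: cheapest edge leaving the tree is E–F (2); add E.
Step 2: cheapest edge leaving the tree is F–G (3); add G.
Step 3: cheapest edge leaving the tree is A–E (5); add A.
Step 4: cheapest edge leaving the tree is B–F (5); add B.
Step 5: cheapest edge leaving the tree is A–C (8); add C.
Step 6: cheapest edge leaving the tree is D–E (8); add D.
The 3rd edge added is A–E.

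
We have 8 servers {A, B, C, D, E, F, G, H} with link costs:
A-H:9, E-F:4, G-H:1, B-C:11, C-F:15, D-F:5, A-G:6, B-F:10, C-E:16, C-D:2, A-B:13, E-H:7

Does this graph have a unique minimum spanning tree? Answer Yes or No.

Sort edges by weight, then run Kruskal:
G-H (1): add — endpoints in different components.
C-D (2): add — endpoints in different components.
E-F (4): add — endpoints in different components.
D-F (5): add — endpoints in different components.
A-G (6): add — endpoints in different components.
E-H (7): add — endpoints in different components.
A-H (9): skip — A and H already connected.
B-F (10): add — endpoints in different components.
Every non-tree edge has weight strictly greater than the heaviest edge on the tree path between its endpoints, so the MST is unique.

Yes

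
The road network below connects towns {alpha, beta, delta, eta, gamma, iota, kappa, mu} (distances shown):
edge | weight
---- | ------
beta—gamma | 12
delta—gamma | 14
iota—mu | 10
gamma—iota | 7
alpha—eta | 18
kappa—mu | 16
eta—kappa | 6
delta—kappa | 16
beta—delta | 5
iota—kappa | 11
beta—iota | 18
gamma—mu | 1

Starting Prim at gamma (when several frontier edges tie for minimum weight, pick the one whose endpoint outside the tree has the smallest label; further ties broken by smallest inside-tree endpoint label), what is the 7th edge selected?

alpha-eta

Prim's algorithm from gamma:
Step 1: frontier [gamma—mu 1, gamma—iota 7, beta—gamma 12, delta—gamma 14] → take gamma—mu (1); add mu.
Step 2: frontier [gamma—iota 7, beta—gamma 12, delta—gamma 14, iota—mu 10, kappa—mu 16] → take gamma—iota (7); add iota.
Step 3: frontier [beta—gamma 12, delta—gamma 14, iota—kappa 11, beta—iota 18, kappa—mu 16] → take iota—kappa (11); add kappa.
Step 4: frontier [beta—gamma 12, delta—gamma 14, beta—iota 18, eta—kappa 6, delta—kappa 16] → take eta—kappa (6); add eta.
Step 5: frontier [alpha—eta 18, beta—gamma 12, delta—gamma 14, beta—iota 18, delta—kappa 16] → take beta—gamma (12); add beta.
Step 6: frontier [beta—delta 5, alpha—eta 18, delta—gamma 14, delta—kappa 16] → take beta—delta (5); add delta.
Step 7: frontier [alpha—eta 18] → take alpha—eta (18); add alpha.
The 7th edge added is alpha—eta.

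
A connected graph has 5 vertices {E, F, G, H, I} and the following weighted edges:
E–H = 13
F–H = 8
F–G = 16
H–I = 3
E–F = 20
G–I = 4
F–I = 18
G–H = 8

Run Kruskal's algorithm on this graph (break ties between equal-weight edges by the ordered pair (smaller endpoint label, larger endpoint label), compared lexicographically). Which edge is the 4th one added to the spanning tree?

E-H

Sort edges by weight, then run Kruskal:
H–I (3): add. Components now {E} {F} {G} {H,I}
G–I (4): add. Components now {E} {F} {G,H,I}
F–H (8): add. Components now {E} {F,G,H,I}
G–H (8): skip — G and H already connected.
E–H (13): add. Components now {E,F,G,H,I}
The 4th edge added is E–H.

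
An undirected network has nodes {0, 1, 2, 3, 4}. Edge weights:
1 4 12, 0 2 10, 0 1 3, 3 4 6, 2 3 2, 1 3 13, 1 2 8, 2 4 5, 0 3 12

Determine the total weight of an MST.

18

Prim, starting at 4.
Step 1: frontier [2 4 5, 3 4 6, 1 4 12] → take 2 4 (5); add 2.
Step 2: frontier [2 3 2, 1 2 8, 0 2 10, 3 4 6, 1 4 12] → take 2 3 (2); add 3.
Step 3: frontier [1 2 8, 0 2 10, 0 3 12, 1 3 13, 1 4 12] → take 1 2 (8); add 1.
Step 4: frontier [0 1 3, 0 2 10, 0 3 12] → take 0 1 (3); add 0.
MST edges: 2 4, 2 3, 1 2, 0 1; total weight 5+2+8+3 = 18.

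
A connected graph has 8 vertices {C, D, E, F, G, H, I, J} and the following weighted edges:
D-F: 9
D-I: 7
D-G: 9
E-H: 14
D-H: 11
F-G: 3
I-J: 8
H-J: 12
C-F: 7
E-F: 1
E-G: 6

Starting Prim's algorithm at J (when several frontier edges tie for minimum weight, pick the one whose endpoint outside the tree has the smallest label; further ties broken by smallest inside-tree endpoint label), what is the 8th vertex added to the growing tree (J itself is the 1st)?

H

Prim, starting at J.
Step 1: frontier [I-J 8, H-J 12] → take I-J (8); add I.
Step 2: frontier [D-I 7, H-J 12] → take D-I (7); add D.
Step 3: frontier [D-F 9, D-G 9, D-H 11, H-J 12] → take D-F (9); add F.
Step 4: frontier [D-G 9, D-H 11, E-F 1, F-G 3, C-F 7, H-J 12] → take E-F (1); add E.
Step 5: frontier [D-G 9, D-H 11, E-G 6, E-H 14, F-G 3, C-F 7, H-J 12] → take F-G (3); add G.
Step 6: frontier [D-H 11, E-H 14, C-F 7, H-J 12] → take C-F (7); add C.
Step 7: frontier [D-H 11, E-H 14, H-J 12] → take D-H (11); add H.
Vertex order: J, I, D, F, E, G, C, H. The 8th vertex is H.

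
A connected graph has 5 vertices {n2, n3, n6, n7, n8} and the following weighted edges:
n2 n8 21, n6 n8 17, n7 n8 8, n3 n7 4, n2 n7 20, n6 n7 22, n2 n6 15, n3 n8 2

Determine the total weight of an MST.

38

Sort edges by weight, then run Kruskal:
n3 n8 (2): add — endpoints in different components.
n3 n7 (4): add — endpoints in different components.
n7 n8 (8): skip — n8 and n7 already connected.
n2 n6 (15): add — endpoints in different components.
n6 n8 (17): add — endpoints in different components.
MST edges: n3 n8, n3 n7, n2 n6, n6 n8; total weight 2+4+15+17 = 38.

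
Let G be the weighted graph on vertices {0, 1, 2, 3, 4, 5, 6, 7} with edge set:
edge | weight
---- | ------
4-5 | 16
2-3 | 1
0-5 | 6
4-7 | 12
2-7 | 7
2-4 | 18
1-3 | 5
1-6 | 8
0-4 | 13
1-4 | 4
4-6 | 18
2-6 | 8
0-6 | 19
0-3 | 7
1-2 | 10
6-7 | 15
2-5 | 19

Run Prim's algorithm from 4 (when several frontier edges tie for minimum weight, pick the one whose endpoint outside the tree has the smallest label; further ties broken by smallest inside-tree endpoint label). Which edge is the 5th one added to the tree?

Prim, starting at 4.
Step 1: cheapest edge leaving the tree is 1-4 (4); add 1.
Step 2: cheapest edge leaving the tree is 1-3 (5); add 3.
Step 3: cheapest edge leaving the tree is 2-3 (1); add 2.
Step 4: cheapest edge leaving the tree is 0-3 (7); add 0.
Step 5: cheapest edge leaving the tree is 0-5 (6); add 5.
Step 6: cheapest edge leaving the tree is 2-7 (7); add 7.
Step 7: cheapest edge leaving the tree is 1-6 (8); add 6.
The 5th edge added is 0-5.

0-5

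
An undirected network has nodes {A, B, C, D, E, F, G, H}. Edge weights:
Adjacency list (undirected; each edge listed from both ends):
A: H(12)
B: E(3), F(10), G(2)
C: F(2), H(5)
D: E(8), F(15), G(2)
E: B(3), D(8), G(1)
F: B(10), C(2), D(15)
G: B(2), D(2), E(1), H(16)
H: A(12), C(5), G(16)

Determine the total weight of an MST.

Kruskal's algorithm — process edges by increasing weight (ties by edge label):
E–G (1): add — endpoints in different components.
B–G (2): add — endpoints in different components.
C–F (2): add — endpoints in different components.
D–G (2): add — endpoints in different components.
B–E (3): skip — B and E already connected.
C–H (5): add — endpoints in different components.
D–E (8): skip — D and E already connected.
B–F (10): add — endpoints in different components.
A–H (12): add — endpoints in different components.
MST edges: E–G, B–G, C–F, D–G, C–H, B–F, A–H; total weight 1+2+2+2+5+10+12 = 34.

34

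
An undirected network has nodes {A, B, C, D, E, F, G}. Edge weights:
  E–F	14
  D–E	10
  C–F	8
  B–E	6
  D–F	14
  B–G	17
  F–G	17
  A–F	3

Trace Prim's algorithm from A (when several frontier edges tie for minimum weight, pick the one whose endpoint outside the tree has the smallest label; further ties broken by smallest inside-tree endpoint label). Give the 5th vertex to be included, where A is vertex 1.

Prim, starting at A.
Step 1: cheapest edge leaving the tree is A–F (3); add F.
Step 2: cheapest edge leaving the tree is C–F (8); add C.
Step 3: cheapest edge leaving the tree is D–F (14); add D.
Step 4: cheapest edge leaving the tree is D–E (10); add E.
Step 5: cheapest edge leaving the tree is B–E (6); add B.
Step 6: cheapest edge leaving the tree is B–G (17); add G.
Vertex order: A, F, C, D, E, B, G. The 5th vertex is E.

E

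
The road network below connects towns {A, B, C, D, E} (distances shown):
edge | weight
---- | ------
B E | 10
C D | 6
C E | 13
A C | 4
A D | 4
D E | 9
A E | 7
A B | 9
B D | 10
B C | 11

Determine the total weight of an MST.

24

Kruskal's algorithm — process edges by increasing weight (ties by edge label):
A C (4): add. Components now {A,C} {B} {D} {E}
A D (4): add. Components now {A,C,D} {B} {E}
C D (6): skip — C and D already connected.
A E (7): add. Components now {A,C,D,E} {B}
A B (9): add. Components now {A,B,C,D,E}
MST edges: A C, A D, A E, A B; total weight 4+4+7+9 = 24.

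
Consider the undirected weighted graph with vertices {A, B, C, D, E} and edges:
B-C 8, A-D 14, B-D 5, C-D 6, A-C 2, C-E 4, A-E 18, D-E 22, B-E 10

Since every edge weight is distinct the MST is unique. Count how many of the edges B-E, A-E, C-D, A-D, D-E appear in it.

Kruskal: consider edges lightest-first.
A-C (2): add. Components now {A,C} {B} {D} {E}
C-E (4): add. Components now {A,C,E} {B} {D}
B-D (5): add. Components now {A,C,E} {B,D}
C-D (6): add. Components now {A,B,C,D,E}
MST edge set: {A-C, C-E, B-D, C-D}.
Of the listed edges, {C-D} are in the MST → 1.

1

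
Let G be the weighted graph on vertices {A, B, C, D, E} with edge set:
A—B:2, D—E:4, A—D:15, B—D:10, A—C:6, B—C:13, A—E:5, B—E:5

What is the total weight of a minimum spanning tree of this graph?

Grow the tree from C using Prim:
Step 1: frontier [A—C 6, B—C 13] → take A—C (6); add A.
Step 2: frontier [A—B 2, A—E 5, A—D 15, B—C 13] → take A—B (2); add B.
Step 3: frontier [A—E 5, A—D 15, B—E 5, B—D 10] → take A—E (5); add E.
Step 4: frontier [A—D 15, B—D 10, D—E 4] → take D—E (4); add D.
MST edges: A—C, A—B, A—E, D—E; total weight 6+2+5+4 = 17.

17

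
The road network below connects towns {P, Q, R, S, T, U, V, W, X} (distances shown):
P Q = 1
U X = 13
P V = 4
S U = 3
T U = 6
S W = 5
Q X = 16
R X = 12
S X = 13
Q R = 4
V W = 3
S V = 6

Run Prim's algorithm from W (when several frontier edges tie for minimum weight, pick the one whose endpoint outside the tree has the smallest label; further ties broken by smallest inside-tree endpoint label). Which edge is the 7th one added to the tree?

Prim's algorithm from W:
Step 1: cheapest edge leaving the tree is V W (3); add V.
Step 2: cheapest edge leaving the tree is P V (4); add P.
Step 3: cheapest edge leaving the tree is P Q (1); add Q.
Step 4: cheapest edge leaving the tree is Q R (4); add R.
Step 5: cheapest edge leaving the tree is S W (5); add S.
Step 6: cheapest edge leaving the tree is S U (3); add U.
Step 7: cheapest edge leaving the tree is T U (6); add T.
Step 8: cheapest edge leaving the tree is R X (12); add X.
The 7th edge added is T U.

T-U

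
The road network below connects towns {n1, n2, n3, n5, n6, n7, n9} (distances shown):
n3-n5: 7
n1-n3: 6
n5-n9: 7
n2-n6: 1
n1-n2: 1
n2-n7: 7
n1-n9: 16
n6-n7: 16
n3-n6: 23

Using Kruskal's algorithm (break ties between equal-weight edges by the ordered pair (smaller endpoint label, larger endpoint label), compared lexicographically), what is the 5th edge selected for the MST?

Kruskal's algorithm — process edges by increasing weight (ties by edge label):
n1-n2 (1): add. Components now {n3} {n9} {n1,n2} {n5} {n6} {n7}
n2-n6 (1): add. Components now {n3} {n9} {n1,n2,n6} {n5} {n7}
n1-n3 (6): add. Components now {n1,n2,n3,n6} {n9} {n5} {n7}
n2-n7 (7): add. Components now {n1,n2,n3,n6,n7} {n9} {n5}
n3-n5 (7): add. Components now {n1,n2,n3,n5,n6,n7} {n9}
n5-n9 (7): add. Components now {n1,n2,n3,n5,n6,n7,n9}
The 5th edge added is n3-n5.

n3-n5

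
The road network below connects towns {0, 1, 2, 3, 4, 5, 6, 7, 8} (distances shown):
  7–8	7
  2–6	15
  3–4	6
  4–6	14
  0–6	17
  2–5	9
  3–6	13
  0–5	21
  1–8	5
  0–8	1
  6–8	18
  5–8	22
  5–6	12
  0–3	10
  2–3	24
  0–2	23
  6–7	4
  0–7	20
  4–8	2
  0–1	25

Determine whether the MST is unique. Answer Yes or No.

Kruskal: consider edges lightest-first.
0–8 (1): add — endpoints in different components.
4–8 (2): add — endpoints in different components.
6–7 (4): add — endpoints in different components.
1–8 (5): add — endpoints in different components.
3–4 (6): add — endpoints in different components.
7–8 (7): add — endpoints in different components.
2–5 (9): add — endpoints in different components.
0–3 (10): skip — 0 and 3 already connected.
5–6 (12): add — endpoints in different components.
Every non-tree edge has weight strictly greater than the heaviest edge on the tree path between its endpoints, so the MST is unique.

Yes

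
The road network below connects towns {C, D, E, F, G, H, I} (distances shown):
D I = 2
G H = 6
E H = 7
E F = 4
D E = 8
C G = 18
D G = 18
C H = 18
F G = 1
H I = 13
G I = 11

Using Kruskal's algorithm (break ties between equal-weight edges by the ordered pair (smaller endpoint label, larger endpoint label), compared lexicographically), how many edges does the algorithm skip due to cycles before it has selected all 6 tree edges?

3

Kruskal's algorithm — process edges by increasing weight (ties by edge label):
F G (1): add — endpoints in different components.
D I (2): add — endpoints in different components.
E F (4): add — endpoints in different components.
G H (6): add — endpoints in different components.
E H (7): skip — E and H already connected.
D E (8): add — endpoints in different components.
G I (11): skip — G and I already connected.
H I (13): skip — H and I already connected.
C G (18): add — endpoints in different components.
Edges rejected before the tree was complete: 3.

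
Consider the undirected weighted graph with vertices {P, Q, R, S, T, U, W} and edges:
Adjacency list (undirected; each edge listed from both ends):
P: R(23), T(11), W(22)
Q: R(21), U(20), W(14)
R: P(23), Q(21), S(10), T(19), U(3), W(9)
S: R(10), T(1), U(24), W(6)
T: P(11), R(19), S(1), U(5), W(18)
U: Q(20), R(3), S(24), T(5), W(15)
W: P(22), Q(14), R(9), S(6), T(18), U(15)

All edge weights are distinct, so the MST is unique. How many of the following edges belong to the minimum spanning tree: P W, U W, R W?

0

Kruskal's algorithm — process edges by increasing weight (ties by edge label):
S T (1): add — endpoints in different components.
R U (3): add — endpoints in different components.
T U (5): add — endpoints in different components.
S W (6): add — endpoints in different components.
R W (9): skip — W and R already connected.
R S (10): skip — R and S already connected.
P T (11): add — endpoints in different components.
Q W (14): add — endpoints in different components.
MST edge set: {S T, R U, T U, S W, P T, Q W}.
Of the listed edges, {} are in the MST → 0.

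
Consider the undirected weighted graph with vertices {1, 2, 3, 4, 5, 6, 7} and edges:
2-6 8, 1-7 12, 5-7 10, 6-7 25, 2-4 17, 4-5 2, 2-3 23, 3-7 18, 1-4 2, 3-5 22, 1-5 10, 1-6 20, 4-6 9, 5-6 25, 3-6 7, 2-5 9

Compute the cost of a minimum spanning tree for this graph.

38

Prim, starting at 3.
Step 1: cheapest edge leaving the tree is 3-6 (7); add 6.
Step 2: cheapest edge leaving the tree is 2-6 (8); add 2.
Step 3: cheapest edge leaving the tree is 4-6 (9); add 4.
Step 4: cheapest edge leaving the tree is 1-4 (2); add 1.
Step 5: cheapest edge leaving the tree is 4-5 (2); add 5.
Step 6: cheapest edge leaving the tree is 5-7 (10); add 7.
MST edges: 3-6, 2-6, 4-6, 1-4, 4-5, 5-7; total weight 7+8+9+2+2+10 = 38.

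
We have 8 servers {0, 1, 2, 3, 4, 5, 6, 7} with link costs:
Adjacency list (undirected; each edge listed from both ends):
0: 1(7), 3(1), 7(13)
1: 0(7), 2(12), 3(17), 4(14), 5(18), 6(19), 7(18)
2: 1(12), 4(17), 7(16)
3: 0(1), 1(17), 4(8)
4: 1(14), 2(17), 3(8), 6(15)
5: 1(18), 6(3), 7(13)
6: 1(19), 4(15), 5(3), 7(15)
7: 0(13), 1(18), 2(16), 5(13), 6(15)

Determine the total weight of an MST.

Kruskal: consider edges lightest-first.
0–3 (1): add — endpoints in different components.
5–6 (3): add — endpoints in different components.
0–1 (7): add — endpoints in different components.
3–4 (8): add — endpoints in different components.
1–2 (12): add — endpoints in different components.
0–7 (13): add — endpoints in different components.
5–7 (13): add — endpoints in different components.
MST edges: 0–3, 5–6, 0–1, 3–4, 1–2, 0–7, 5–7; total weight 1+3+7+8+12+13+13 = 57.

57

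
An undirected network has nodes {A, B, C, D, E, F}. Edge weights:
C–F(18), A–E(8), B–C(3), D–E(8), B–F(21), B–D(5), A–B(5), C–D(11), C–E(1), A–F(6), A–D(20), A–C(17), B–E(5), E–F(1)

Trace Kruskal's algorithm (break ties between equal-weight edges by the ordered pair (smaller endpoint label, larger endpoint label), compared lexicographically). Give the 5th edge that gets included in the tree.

B-D

Sort edges by weight, then run Kruskal:
C–E (1): add. Components now {A} {B} {C,E} {D} {F}
E–F (1): add. Components now {A} {B} {C,E,F} {D}
B–C (3): add. Components now {A} {B,C,E,F} {D}
A–B (5): add. Components now {A,B,C,E,F} {D}
B–D (5): add. Components now {A,B,C,D,E,F}
The 5th edge added is B–D.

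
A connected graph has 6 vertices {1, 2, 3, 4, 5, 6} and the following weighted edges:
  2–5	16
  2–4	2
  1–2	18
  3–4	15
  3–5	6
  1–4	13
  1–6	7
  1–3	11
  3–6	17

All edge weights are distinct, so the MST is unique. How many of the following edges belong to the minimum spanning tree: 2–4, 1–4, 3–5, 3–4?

Sort edges by weight, then run Kruskal:
2–4 (2): add. Components now {1} {2,4} {3} {5} {6}
3–5 (6): add. Components now {1} {2,4} {3,5} {6}
1–6 (7): add. Components now {1,6} {2,4} {3,5}
1–3 (11): add. Components now {1,3,5,6} {2,4}
1–4 (13): add. Components now {1,2,3,4,5,6}
MST edge set: {2–4, 3–5, 1–6, 1–3, 1–4}.
Of the listed edges, {2–4, 1–4, 3–5} are in the MST → 3.

3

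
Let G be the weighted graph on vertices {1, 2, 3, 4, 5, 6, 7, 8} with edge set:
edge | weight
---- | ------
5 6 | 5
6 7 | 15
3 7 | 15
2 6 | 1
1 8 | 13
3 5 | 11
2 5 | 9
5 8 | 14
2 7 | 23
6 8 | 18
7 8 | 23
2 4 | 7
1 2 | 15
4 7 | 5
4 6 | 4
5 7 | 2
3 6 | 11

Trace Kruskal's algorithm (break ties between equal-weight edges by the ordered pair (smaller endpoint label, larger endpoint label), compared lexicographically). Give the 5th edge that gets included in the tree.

Sort edges by weight, then run Kruskal:
2 6 (1): add — endpoints in different components.
5 7 (2): add — endpoints in different components.
4 6 (4): add — endpoints in different components.
4 7 (5): add — endpoints in different components.
5 6 (5): skip — 5 and 6 already connected.
2 4 (7): skip — 2 and 4 already connected.
2 5 (9): skip — 2 and 5 already connected.
3 5 (11): add — endpoints in different components.
3 6 (11): skip — 3 and 6 already connected.
1 8 (13): add — endpoints in different components.
5 8 (14): add — endpoints in different components.
The 5th edge added is 3 5.

3-5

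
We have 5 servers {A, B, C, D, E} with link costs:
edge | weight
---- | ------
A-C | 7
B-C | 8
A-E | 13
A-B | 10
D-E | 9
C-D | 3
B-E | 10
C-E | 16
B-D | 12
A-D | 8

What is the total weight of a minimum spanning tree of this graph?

Kruskal: consider edges lightest-first.
C-D (3): add — endpoints in different components.
A-C (7): add — endpoints in different components.
A-D (8): skip — A and D already connected.
B-C (8): add — endpoints in different components.
D-E (9): add — endpoints in different components.
MST edges: C-D, A-C, B-C, D-E; total weight 3+7+8+9 = 27.

27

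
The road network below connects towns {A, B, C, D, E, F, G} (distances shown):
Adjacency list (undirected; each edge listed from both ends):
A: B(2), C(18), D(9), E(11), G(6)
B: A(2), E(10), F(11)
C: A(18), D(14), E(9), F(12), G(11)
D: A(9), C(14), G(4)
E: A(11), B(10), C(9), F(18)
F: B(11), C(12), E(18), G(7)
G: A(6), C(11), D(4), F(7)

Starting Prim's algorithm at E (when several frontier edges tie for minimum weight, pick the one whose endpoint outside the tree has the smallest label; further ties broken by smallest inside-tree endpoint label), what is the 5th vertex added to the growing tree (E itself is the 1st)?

Prim, starting at E.
Step 1: cheapest edge leaving the tree is C—E (9); add C.
Step 2: cheapest edge leaving the tree is B—E (10); add B.
Step 3: cheapest edge leaving the tree is A—B (2); add A.
Step 4: cheapest edge leaving the tree is A—G (6); add G.
Step 5: cheapest edge leaving the tree is D—G (4); add D.
Step 6: cheapest edge leaving the tree is F—G (7); add F.
Vertex order: E, C, B, A, G, D, F. The 5th vertex is G.

G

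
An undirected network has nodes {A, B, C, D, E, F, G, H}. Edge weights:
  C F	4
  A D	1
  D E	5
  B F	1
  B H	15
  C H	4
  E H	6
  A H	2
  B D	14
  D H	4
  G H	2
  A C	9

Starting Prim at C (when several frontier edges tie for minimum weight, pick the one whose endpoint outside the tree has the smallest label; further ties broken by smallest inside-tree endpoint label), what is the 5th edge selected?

Prim, starting at C.
Step 1: cheapest edge leaving the tree is C F (4); add F.
Step 2: cheapest edge leaving the tree is B F (1); add B.
Step 3: cheapest edge leaving the tree is C H (4); add H.
Step 4: cheapest edge leaving the tree is A H (2); add A.
Step 5: cheapest edge leaving the tree is A D (1); add D.
Step 6: cheapest edge leaving the tree is G H (2); add G.
Step 7: cheapest edge leaving the tree is D E (5); add E.
The 5th edge added is A D.

A-D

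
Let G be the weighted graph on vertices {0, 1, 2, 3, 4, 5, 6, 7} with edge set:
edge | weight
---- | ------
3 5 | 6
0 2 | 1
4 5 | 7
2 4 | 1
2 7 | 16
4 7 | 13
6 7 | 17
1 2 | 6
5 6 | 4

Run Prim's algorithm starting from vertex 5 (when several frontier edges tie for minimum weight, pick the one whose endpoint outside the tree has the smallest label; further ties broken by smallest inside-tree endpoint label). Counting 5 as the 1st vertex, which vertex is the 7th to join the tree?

1

Prim, starting at 5.
Step 1: frontier [5 6 4, 3 5 6, 4 5 7] → take 5 6 (4); add 6.
Step 2: frontier [3 5 6, 4 5 7, 6 7 17] → take 3 5 (6); add 3.
Step 3: frontier [4 5 7, 6 7 17] → take 4 5 (7); add 4.
Step 4: frontier [2 4 1, 4 7 13, 6 7 17] → take 2 4 (1); add 2.
Step 5: frontier [0 2 1, 1 2 6, 2 7 16, 4 7 13, 6 7 17] → take 0 2 (1); add 0.
Step 6: frontier [1 2 6, 2 7 16, 4 7 13, 6 7 17] → take 1 2 (6); add 1.
Step 7: frontier [2 7 16, 4 7 13, 6 7 17] → take 4 7 (13); add 7.
Vertex order: 5, 6, 3, 4, 2, 0, 1, 7. The 7th vertex is 1.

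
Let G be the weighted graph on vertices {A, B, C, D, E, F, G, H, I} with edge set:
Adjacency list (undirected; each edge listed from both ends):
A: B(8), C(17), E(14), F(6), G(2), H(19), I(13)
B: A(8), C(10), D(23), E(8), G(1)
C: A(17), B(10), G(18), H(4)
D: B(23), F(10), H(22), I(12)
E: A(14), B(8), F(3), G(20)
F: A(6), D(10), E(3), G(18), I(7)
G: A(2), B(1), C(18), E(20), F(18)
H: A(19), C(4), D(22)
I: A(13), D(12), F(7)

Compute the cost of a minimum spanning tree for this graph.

43

Prim's algorithm from B:
Step 1: cheapest edge leaving the tree is B G (1); add G.
Step 2: cheapest edge leaving the tree is A G (2); add A.
Step 3: cheapest edge leaving the tree is A F (6); add F.
Step 4: cheapest edge leaving the tree is E F (3); add E.
Step 5: cheapest edge leaving the tree is F I (7); add I.
Step 6: cheapest edge leaving the tree is B C (10); add C.
Step 7: cheapest edge leaving the tree is C H (4); add H.
Step 8: cheapest edge leaving the tree is D F (10); add D.
MST edges: B G, A G, A F, E F, F I, B C, C H, D F; total weight 1+2+6+3+7+10+4+10 = 43.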